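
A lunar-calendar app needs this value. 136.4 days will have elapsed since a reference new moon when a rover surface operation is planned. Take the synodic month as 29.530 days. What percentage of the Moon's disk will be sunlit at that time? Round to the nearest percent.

Reduce mod P: 136.4 − 4×29.530 = 18.28 d into the current lunation.
Elongation θ = 360° × 18.28/29.530 ≈ 222.9°.
With cos θ = (-0.733), the lit fraction is (1 − (-0.733))/2 ≈ 0.867, so 87%.

87%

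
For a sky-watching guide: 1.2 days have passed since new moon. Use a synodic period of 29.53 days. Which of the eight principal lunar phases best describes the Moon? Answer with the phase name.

new moon

At 1.2/29.53 of the cycle, θ ≈ 15° — the new moon range.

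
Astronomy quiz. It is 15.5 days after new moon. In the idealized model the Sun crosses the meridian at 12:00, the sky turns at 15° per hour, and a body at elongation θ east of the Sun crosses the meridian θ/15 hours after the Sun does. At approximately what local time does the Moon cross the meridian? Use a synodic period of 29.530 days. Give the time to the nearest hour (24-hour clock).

Elongation θ = 360° × 15.5/29.530 ≈ 189.0°.
Delay after the Sun = 189.0° / (15°/h) ≈ 12.60 h.
12:00 + 12.60 h ≈ 00:36 → 01:00 to the nearest hour.

01:00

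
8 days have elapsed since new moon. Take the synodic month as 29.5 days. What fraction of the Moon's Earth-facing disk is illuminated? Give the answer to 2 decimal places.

Phase angle: θ = 360°·(8 d)/(29.5 d) = 97.6°.
cos 97.6° = (-0.133), so f = (1 − (-0.133))/2 = 0.566.

0.57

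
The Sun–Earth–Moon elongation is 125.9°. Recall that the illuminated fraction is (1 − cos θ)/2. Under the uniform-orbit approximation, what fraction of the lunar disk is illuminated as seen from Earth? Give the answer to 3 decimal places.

f = (1 − cos 125.9°)/2 = (1 − (-0.586))/2 ≈ 0.793.

0.793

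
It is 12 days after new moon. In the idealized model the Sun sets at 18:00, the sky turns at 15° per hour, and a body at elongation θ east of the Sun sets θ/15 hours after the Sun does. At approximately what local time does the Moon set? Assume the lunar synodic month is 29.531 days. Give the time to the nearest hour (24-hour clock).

04:00

Elongation θ = 360° × 12/29.531 ≈ 146.3°.
The Moon trails the Sun by θ/15 = 146.3/15 ≈ 9.75 hours.
18:00 + 9.75 h ≈ 03:45 → 04:00 to the nearest hour.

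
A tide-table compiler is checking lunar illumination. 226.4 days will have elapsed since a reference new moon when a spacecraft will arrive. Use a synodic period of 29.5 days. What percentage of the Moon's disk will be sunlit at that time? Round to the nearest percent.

73%

226.4/29.5 = 7.675 lunations, so 7 complete cycles and 19.90 d into the next.
The Moon has covered 19.90/29.5 of its cycle, so θ ≈ 360° × 19.90/29.5 = 242.8°.
Illuminated fraction = (1 − cos 242.8°)/2 = (1 − (-0.456))/2 ≈ 0.728, so 73%.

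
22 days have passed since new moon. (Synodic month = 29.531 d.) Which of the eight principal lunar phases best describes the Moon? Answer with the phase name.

At 22/29.531 of the cycle, θ ≈ 268° — the last quarter range.

last quarter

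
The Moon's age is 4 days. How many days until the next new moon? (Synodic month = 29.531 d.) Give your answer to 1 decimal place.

The next new moon completes the synodic month: 29.531 − 4 = 25.531 days.

25.5 days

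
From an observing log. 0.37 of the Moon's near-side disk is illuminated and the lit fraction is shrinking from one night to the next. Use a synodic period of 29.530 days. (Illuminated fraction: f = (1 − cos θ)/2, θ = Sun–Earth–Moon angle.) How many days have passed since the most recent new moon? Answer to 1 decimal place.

Invert f = (1 − cos θ)/2 to get cos θ = 1 − 2(0.37) = 0.260, hence θ₀ = arccos 0.260 = 74.9°.
Since the Moon is past full (waning), take the reflex angle: θ = 360° − 74.9° = 285.1°.
At 360°/29.530 d per day, 285.1° corresponds to 23.38 days.

23.4 days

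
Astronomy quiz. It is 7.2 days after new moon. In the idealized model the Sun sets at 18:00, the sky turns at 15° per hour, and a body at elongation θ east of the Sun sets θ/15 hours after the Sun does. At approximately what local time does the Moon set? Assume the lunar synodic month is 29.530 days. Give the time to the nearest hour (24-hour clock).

00:00

Phase angle: θ = 360°·(7.2 d)/(29.530 d) = 87.8°.
Delay after the Sun = 87.8° / (15°/h) ≈ 5.85 h.
18:00 + 5.85 h ≈ 23:51 → 00:00 to the nearest hour.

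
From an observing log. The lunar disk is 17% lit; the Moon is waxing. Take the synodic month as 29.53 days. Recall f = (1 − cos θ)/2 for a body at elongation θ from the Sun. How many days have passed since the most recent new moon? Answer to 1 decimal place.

Invert f = (1 − cos θ)/2 to get cos θ = 1 − 2(0.17) = 0.660, hence θ₀ = arccos 0.660 = 48.7°.
Before full moon the principal value applies: θ = 48.7°.
That fraction of the synodic month is 48.7/360 × 29.53 d ≈ 3.99 d.

4.0 days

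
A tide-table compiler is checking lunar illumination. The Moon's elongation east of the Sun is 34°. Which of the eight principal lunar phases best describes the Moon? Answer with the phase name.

waxing crescent

The waxing crescent sector spans roughly 22°–68°; 34° falls inside it.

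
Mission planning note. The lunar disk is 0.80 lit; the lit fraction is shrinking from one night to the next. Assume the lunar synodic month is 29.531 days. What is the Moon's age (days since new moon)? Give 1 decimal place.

19.1 days

From f = (1 − cos θ)/2: cos θ = 1 − 2×0.80 = -0.600; arccos → 126.9°.
Waning ⇒ past full, so θ = 360° − 126.9° = 233.1°.
At 360°/29.531 d per day, 233.1° corresponds to 19.12 days.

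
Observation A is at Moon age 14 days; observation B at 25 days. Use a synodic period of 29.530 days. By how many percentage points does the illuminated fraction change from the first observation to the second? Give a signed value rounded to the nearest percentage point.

θ₁ = 360° × 14/29.530 = 170.7°, f₁ = (1 − cos θ₁)/2 = 0.993.
θ₂ = 360° × 25/29.530 = 304.8°, f₂ = (1 − cos θ₂)/2 = 0.215.
Change = f₂ − f₁ = -0.779 → -78 percentage points.

-78 pp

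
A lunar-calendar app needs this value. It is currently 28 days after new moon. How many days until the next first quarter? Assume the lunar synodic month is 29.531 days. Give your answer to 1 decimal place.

First quarter is 0.25 of the way through the cycle: age 0.25 × 29.531 = 7.383 d.
This lunation's first quarter (7.383 d) has passed, so add one period: 36.914 − 28 = 8.914 days.

8.9 days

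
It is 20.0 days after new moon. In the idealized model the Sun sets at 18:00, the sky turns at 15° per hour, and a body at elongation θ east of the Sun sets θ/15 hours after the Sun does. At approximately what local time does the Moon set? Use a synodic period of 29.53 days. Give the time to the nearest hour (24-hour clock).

Elongation θ = 360° × 20.0/29.53 ≈ 243.8°.
At 15° of sky rotation per hour, 243.8° corresponds to a 16.25 h lag.
18:00 + 16.25 h ≈ 10:15 → 10:00 to the nearest hour.

10:00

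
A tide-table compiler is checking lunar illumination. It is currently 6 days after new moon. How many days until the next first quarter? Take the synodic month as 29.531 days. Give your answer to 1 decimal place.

First quarter is 0.25 of the way through the cycle: age 0.25 × 29.531 = 7.383 d.
That is 7.383 − 6 = 1.383 days ahead.

1.4 days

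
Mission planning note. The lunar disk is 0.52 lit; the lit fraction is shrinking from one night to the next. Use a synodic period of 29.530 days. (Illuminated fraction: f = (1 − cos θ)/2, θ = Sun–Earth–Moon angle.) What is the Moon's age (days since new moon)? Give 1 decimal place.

cos θ = 1 − 2f = -0.040, giving a principal value of 92.3°.
A waning Moon lies in 180°–360°, so θ = 360° − 92.3° = 267.7°.
Age = 29.530 × 267.7°/360° ≈ 21.96 days.

22.0 days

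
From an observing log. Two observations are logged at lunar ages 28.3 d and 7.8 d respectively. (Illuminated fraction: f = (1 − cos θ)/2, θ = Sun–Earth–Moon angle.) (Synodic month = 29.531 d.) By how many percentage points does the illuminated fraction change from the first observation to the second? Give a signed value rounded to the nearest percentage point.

+53 percentage points

First observation: θ = 360°·28.3/29.531 = 345.0°, so f = 0.017.
Second observation: θ = 95.1°, f = 0.544.
Δf = 0.544 − 0.017 = +0.527, i.e. +53 pp.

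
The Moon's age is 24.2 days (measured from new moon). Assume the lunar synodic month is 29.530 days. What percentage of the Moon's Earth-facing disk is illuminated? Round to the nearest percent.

29%

The Moon has covered 24.2/29.530 of its cycle, so θ ≈ 360° × 24.2/29.530 = 295.0°.
cos 295.0° = 0.423, so f = (1 − 0.423)/2 = 0.289, so 29%.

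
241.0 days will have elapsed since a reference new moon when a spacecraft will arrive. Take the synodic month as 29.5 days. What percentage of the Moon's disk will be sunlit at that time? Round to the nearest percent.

Reduce mod P: 241.0 − 8×29.5 = 5.00 d into the current lunation.
The Moon has covered 5.00/29.5 of its cycle, so θ ≈ 360° × 5.00/29.5 = 61.0°.
With cos θ = 0.485, the lit fraction is (1 − 0.485)/2 ≈ 0.258, so 26%.

26%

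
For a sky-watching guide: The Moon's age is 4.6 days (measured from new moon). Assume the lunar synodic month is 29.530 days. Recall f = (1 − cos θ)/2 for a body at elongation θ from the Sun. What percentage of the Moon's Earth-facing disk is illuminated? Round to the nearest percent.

22%

Phase angle: θ = 360°·(4.6 d)/(29.530 d) = 56.1°.
Illuminated fraction = (1 − cos 56.1°)/2 = (1 − 0.558)/2 ≈ 0.221, so 22%.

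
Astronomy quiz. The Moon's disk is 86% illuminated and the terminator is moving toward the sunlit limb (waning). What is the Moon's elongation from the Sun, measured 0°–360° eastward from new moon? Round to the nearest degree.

224°

From f = (1 − cos θ)/2: cos θ = 1 − 2×0.86 = -0.720; arccos → 136.1°.
Since the Moon is past full (waning), take the reflex angle: θ = 360° − 136.1° = 223.9°.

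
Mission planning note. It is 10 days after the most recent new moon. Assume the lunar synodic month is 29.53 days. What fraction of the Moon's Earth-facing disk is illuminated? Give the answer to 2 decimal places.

Phase angle: θ = 360°·(10 d)/(29.53 d) = 121.9°.
cos 121.9° = (-0.529), so f = (1 − (-0.529))/2 = 0.764.

0.76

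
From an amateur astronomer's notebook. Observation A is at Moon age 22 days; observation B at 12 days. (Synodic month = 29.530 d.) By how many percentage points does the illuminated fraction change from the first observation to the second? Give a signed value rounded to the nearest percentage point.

+40 pp

First observation: θ = 360°·22/29.530 = 268.2°, so f = 0.516.
Second observation: θ = 146.3°, f = 0.916.
Δf = 0.916 − 0.516 = +0.400, i.e. +40 pp.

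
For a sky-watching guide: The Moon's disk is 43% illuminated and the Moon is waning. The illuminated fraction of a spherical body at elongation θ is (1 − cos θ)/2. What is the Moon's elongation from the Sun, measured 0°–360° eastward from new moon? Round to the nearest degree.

Invert f = (1 − cos θ)/2 to get cos θ = 1 − 2(0.43) = 0.140, hence θ₀ = arccos 0.140 = 82.0°.
A waning Moon lies in 180°–360°, so θ = 360° − 82.0° = 278.0°.

278°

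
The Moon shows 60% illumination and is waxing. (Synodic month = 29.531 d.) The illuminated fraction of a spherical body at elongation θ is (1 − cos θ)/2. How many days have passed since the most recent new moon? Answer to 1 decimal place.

cos θ = 1 − 2f = -0.200, giving a principal value of 101.5°.
Before full moon the principal value applies: θ = 101.5°.
At 360°/29.531 d per day, 101.5° corresponds to 8.33 days.

8.3 days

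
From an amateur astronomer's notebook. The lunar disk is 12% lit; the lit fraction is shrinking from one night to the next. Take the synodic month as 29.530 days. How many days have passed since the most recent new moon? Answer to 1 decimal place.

Invert f = (1 − cos θ)/2 to get cos θ = 1 − 2(0.12) = 0.760, hence θ₀ = arccos 0.760 = 40.5°.
A waning Moon lies in 180°–360°, so θ = 360° − 40.5° = 319.5°.
That fraction of the synodic month is 319.5/360 × 29.530 d ≈ 26.20 d.

26.2 days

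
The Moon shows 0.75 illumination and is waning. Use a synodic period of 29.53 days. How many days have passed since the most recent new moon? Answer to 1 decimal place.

Invert f = (1 − cos θ)/2 to get cos θ = 1 − 2(0.75) = -0.500, hence θ₀ = arccos -0.500 = 120.0°.
A waning Moon lies in 180°–360°, so θ = 360° − 120.0° = 240.0°.
At 360°/29.53 d per day, 240.0° corresponds to 19.69 days.

19.7 days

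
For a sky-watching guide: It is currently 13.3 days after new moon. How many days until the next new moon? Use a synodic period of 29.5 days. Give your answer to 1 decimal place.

One full lunation from the last new moon is 29.5 d; remaining = 29.5 − 13.3 = 16.200 d.

16.2 days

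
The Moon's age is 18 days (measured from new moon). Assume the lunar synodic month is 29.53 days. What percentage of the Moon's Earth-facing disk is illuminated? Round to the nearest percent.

Elongation θ = 360° × 18/29.53 ≈ 219.4°.
Illuminated fraction = (1 − cos 219.4°)/2 = (1 − (-0.772))/2 ≈ 0.886, so 89%.

89%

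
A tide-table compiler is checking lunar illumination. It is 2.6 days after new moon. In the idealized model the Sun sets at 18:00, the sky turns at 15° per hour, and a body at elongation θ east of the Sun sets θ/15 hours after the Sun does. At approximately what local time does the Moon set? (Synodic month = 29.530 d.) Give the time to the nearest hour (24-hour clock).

The Moon has covered 2.6/29.530 of its cycle, so θ ≈ 360° × 2.6/29.530 = 31.7°.
At 15° of sky rotation per hour, 31.7° corresponds to a 2.11 h lag.
18:00 + 2.11 h ≈ 20:07 → 20:00 to the nearest hour.

20:00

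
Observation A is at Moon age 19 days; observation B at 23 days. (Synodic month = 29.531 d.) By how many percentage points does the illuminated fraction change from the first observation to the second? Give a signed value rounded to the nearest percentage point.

-40 percentage points

θ₁ = 360° × 19/29.531 = 231.6°, f₁ = (1 − cos θ₁)/2 = 0.810.
θ₂ = 360° × 23/29.531 = 280.4°, f₂ = (1 − cos θ₂)/2 = 0.410.
Change = f₂ − f₁ = -0.401 → -40 percentage points.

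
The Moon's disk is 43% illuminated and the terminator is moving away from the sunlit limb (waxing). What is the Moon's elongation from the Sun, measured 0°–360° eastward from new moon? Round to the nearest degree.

82°

From f = (1 − cos θ)/2: cos θ = 1 − 2×0.43 = 0.140; arccos → 82.0°.
The Moon is waxing (0°–180°), so θ = 82.0° directly.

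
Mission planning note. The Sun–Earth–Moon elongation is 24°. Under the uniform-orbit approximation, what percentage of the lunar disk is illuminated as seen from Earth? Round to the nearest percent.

Half-versine of 24°: (1 − 0.914)/2 = 0.043, i.e. 4%.

4%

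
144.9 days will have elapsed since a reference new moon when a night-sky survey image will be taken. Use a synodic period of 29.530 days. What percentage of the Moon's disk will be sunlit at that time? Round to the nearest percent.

Reduce mod P: 144.9 − 4×29.530 = 26.78 d into the current lunation.
The Moon has covered 26.78/29.530 of its cycle, so θ ≈ 360° × 26.78/29.530 = 326.5°.
cos 326.5° = 0.834, so f = (1 − 0.834)/2 = 0.083, so 8%.

8%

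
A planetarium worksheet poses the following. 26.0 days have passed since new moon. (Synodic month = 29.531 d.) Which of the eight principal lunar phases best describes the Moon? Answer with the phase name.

At 26.0/29.531 of the cycle, θ ≈ 317° — the waning crescent range.

waning crescent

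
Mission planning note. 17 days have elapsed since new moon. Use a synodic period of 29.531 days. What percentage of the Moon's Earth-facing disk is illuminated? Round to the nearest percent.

94%

Phase angle: θ = 360°·(17 d)/(29.531 d) = 207.2°.
cos 207.2° = (-0.889), so f = (1 − (-0.889))/2 = 0.945, so 94%.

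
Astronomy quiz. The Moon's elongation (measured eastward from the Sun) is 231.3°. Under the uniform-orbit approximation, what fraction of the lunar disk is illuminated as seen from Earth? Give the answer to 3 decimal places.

0.813

f = (1 − cos 231.3°)/2 = (1 − (-0.625))/2 ≈ 0.813.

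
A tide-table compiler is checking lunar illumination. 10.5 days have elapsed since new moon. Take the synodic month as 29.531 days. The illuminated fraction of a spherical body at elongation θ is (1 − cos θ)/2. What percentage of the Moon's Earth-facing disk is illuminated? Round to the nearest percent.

81%

The Moon has covered 10.5/29.531 of its cycle, so θ ≈ 360° × 10.5/29.531 = 128.0°.
Illuminated fraction = (1 − cos 128.0°)/2 = (1 − (-0.616))/2 ≈ 0.808, so 81%.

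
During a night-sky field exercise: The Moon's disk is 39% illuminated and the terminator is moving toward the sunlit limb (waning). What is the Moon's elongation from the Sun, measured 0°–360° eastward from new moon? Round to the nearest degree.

283°

Invert f = (1 − cos θ)/2 to get cos θ = 1 − 2(0.39) = 0.220, hence θ₀ = arccos 0.220 = 77.3°.
Waning ⇒ past full, so θ = 360° − 77.3° = 282.7°.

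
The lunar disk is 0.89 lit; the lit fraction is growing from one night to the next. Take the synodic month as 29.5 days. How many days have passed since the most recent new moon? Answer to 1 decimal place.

Invert f = (1 − cos θ)/2 to get cos θ = 1 − 2(0.89) = -0.780, hence θ₀ = arccos -0.780 = 141.3°.
Waxing ⇒ before full, so θ = 141.3°.
At 360°/29.5 d per day, 141.3° corresponds to 11.58 days.

11.6 days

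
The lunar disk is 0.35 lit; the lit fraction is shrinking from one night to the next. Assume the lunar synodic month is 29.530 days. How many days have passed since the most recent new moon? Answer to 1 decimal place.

cos θ = 1 − 2f = 0.300, giving a principal value of 72.5°.
Since the Moon is past full (waning), take the reflex angle: θ = 360° − 72.5° = 287.5°.
At 360°/29.530 d per day, 287.5° corresponds to 23.58 days.

23.6 days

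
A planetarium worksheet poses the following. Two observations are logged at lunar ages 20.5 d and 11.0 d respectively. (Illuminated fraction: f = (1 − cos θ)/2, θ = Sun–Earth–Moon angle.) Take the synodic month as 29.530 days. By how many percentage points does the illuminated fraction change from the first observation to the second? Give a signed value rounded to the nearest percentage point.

+18 percentage points

First observation: θ = 360°·20.5/29.530 = 249.9°, so f = 0.672.
Second observation: θ = 134.1°, f = 0.848.
Δf = 0.848 − 0.672 = +0.176, i.e. +18 pp.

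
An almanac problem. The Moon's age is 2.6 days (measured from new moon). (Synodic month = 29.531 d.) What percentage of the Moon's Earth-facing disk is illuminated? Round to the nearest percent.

7%

Elongation θ = 360° × 2.6/29.531 ≈ 31.7°.
cos 31.7° = 0.851, so f = (1 − 0.851)/2 = 0.075, so 7%.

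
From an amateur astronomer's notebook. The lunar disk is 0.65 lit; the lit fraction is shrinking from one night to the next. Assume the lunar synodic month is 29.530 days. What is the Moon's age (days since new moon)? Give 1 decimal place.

20.7 days

cos θ = 1 − 2f = -0.300, giving a principal value of 107.5°.
Waning ⇒ past full, so θ = 360° − 107.5° = 252.5°.
That fraction of the synodic month is 252.5/360 × 29.530 d ≈ 20.72 d.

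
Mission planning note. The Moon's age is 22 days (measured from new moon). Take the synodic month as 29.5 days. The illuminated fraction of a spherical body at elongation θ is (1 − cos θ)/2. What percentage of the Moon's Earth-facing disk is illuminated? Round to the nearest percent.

51%

The Moon has covered 22/29.5 of its cycle, so θ ≈ 360° × 22/29.5 = 268.5°.
Illuminated fraction = (1 − cos 268.5°)/2 = (1 − (-0.027))/2 ≈ 0.513, so 51%.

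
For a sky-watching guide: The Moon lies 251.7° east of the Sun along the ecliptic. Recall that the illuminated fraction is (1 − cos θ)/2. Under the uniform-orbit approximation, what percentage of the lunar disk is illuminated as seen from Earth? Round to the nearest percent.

Half-versine of 251.7°: (1 − (-0.314))/2 = 0.657, i.e. 66%.

66%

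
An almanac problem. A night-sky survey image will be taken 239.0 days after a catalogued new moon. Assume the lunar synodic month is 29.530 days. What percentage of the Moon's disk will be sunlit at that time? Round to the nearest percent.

239.0 d spans 8 complete synodic months (8 × 29.530 = 236.24 d) plus 2.76 d.
Elongation θ = 360° × 2.76/29.530 ≈ 33.6°.
cos 33.6° = 0.832, so f = (1 − 0.832)/2 = 0.084, so 8%.

8%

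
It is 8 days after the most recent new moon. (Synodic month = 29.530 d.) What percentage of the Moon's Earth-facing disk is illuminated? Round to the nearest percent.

The Moon has covered 8/29.530 of its cycle, so θ ≈ 360° × 8/29.530 = 97.5°.
With cos θ = (-0.131), the lit fraction is (1 − (-0.131))/2 ≈ 0.566, so 57%.

57%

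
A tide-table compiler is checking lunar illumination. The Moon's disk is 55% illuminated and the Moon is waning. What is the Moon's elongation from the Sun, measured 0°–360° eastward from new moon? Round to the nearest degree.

264°

cos θ = 1 − 2f = -0.100, giving a principal value of 95.7°.
A waning Moon lies in 180°–360°, so θ = 360° − 95.7° = 264.3°.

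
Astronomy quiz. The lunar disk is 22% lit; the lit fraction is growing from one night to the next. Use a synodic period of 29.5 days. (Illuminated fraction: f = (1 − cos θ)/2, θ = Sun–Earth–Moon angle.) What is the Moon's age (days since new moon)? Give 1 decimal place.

From f = (1 − cos θ)/2: cos θ = 1 − 2×0.22 = 0.560; arccos → 55.9°.
Waxing ⇒ before full, so θ = 55.9°.
That fraction of the synodic month is 55.9/360 × 29.5 d ≈ 4.58 d.

4.6 days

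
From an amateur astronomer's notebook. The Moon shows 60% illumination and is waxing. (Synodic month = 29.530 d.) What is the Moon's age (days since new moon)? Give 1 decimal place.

8.3 days

From f = (1 − cos θ)/2: cos θ = 1 − 2×0.60 = -0.200; arccos → 101.5°.
The Moon is waxing (0°–180°), so θ = 101.5° directly.
Age = 29.530 × 101.5°/360° ≈ 8.33 days.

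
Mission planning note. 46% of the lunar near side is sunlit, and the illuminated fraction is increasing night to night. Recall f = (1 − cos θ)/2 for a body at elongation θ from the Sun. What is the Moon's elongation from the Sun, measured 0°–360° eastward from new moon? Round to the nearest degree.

85°

Invert f = (1 − cos θ)/2 to get cos θ = 1 − 2(0.46) = 0.080, hence θ₀ = arccos 0.080 = 85.4°.
Waxing ⇒ before full, so θ = 85.4°.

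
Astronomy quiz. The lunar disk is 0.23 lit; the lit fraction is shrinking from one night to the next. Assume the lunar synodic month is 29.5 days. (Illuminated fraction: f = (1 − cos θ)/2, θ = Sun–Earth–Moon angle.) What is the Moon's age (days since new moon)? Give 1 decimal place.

Invert f = (1 − cos θ)/2 to get cos θ = 1 − 2(0.23) = 0.540, hence θ₀ = arccos 0.540 = 57.3°.
Waning ⇒ past full, so θ = 360° − 57.3° = 302.7°.
At 360°/29.5 d per day, 302.7° corresponds to 24.80 days.

24.8 days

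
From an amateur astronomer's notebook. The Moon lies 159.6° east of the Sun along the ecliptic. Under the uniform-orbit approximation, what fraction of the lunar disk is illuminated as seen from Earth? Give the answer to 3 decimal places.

cos 159.6° = (-0.937), so f = (1 − (-0.937))/2 = 0.969.

0.969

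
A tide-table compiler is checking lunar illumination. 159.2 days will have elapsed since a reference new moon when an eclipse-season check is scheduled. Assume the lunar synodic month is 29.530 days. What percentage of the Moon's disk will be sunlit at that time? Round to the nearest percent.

89%

159.2/29.530 = 5.391 lunations, so 5 complete cycles and 11.55 d into the next.
Phase angle: θ = 360°·(11.55 d)/(29.530 d) = 140.8°.
Illuminated fraction = (1 − cos 140.8°)/2 = (1 − (-0.775))/2 ≈ 0.888, so 89%.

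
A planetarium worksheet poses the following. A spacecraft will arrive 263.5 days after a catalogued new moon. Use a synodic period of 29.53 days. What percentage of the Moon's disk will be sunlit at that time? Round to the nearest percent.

Reduce mod P: 263.5 − 8×29.53 = 27.26 d into the current lunation.
Elongation θ = 360° × 27.26/29.53 ≈ 332.3°.
Illuminated fraction = (1 − cos 332.3°)/2 = (1 − 0.886)/2 ≈ 0.057, so 6%.

6%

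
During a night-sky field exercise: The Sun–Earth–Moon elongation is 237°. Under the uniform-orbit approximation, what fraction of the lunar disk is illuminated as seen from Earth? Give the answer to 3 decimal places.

0.772

Half-versine of 237°: (1 − (-0.545))/2 = 0.772.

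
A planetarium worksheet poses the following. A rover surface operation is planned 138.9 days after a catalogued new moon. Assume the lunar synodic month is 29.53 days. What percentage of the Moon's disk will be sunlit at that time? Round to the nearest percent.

138.9/29.53 = 4.704 lunations, so 4 complete cycles and 20.78 d into the next.
Phase angle: θ = 360°·(20.78 d)/(29.53 d) = 253.3°.
cos 253.3° = (-0.287), so f = (1 − (-0.287))/2 = 0.643, so 64%.

64%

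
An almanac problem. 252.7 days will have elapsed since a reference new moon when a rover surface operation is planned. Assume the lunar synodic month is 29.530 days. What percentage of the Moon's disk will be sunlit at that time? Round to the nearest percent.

97%

252.7/29.530 = 8.557 lunations, so 8 complete cycles and 16.46 d into the next.
The Moon has covered 16.46/29.530 of its cycle, so θ ≈ 360° × 16.46/29.530 = 200.7°.
With cos θ = (-0.936), the lit fraction is (1 − (-0.936))/2 ≈ 0.968, so 97%.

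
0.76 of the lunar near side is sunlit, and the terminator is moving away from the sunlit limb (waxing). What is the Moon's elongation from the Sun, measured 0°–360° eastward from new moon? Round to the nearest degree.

Invert f = (1 − cos θ)/2 to get cos θ = 1 − 2(0.76) = -0.520, hence θ₀ = arccos -0.520 = 121.3°.
Waxing ⇒ before full, so θ = 121.3°.

121°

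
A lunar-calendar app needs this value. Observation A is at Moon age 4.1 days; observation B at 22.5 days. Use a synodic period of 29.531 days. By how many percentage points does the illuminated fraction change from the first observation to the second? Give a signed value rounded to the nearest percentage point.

θ₁ = 360° × 4.1/29.531 = 50.0°, f₁ = (1 − cos θ₁)/2 = 0.178.
θ₂ = 360° × 22.5/29.531 = 274.3°, f₂ = (1 − cos θ₂)/2 = 0.463.
Change = f₂ − f₁ = +0.284 → +28 percentage points.

+28 pp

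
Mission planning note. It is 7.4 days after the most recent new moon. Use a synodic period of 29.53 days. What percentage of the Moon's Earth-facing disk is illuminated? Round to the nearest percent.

Phase angle: θ = 360°·(7.4 d)/(29.53 d) = 90.2°.
Illuminated fraction = (1 − cos 90.2°)/2 = (1 − (-0.004))/2 ≈ 0.502, so 50%.

50%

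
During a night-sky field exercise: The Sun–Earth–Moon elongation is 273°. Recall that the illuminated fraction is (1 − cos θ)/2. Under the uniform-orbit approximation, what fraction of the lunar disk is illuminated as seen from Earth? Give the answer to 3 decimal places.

Half-versine of 273°: (1 − 0.052)/2 = 0.474.

0.474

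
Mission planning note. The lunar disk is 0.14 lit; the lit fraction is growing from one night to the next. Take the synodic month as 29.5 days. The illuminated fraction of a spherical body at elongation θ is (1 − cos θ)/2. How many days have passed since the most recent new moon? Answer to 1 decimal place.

3.6 days

From f = (1 − cos θ)/2: cos θ = 1 − 2×0.14 = 0.720; arccos → 43.9°.
Before full moon the principal value applies: θ = 43.9°.
That fraction of the synodic month is 43.9/360 × 29.5 d ≈ 3.60 d.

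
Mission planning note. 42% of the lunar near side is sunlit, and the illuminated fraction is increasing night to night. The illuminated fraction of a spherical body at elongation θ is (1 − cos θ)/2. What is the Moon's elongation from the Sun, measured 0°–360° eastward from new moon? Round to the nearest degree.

From f = (1 − cos θ)/2: cos θ = 1 − 2×0.42 = 0.160; arccos → 80.8°.
Waxing ⇒ before full, so θ = 80.8°.

81°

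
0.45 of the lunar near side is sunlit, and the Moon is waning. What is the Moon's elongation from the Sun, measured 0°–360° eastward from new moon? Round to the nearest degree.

cos θ = 1 − 2f = 0.100, giving a principal value of 84.3°.
Waning ⇒ past full, so θ = 360° − 84.3° = 275.7°.

276°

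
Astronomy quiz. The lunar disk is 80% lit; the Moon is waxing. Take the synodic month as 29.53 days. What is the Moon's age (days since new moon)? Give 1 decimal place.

10.4 days

cos θ = 1 − 2f = -0.600, giving a principal value of 126.9°.
Waxing ⇒ before full, so θ = 126.9°.
At 360°/29.53 d per day, 126.9° corresponds to 10.41 days.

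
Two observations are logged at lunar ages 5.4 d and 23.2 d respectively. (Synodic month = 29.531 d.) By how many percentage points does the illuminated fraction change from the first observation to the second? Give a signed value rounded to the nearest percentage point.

θ₁ = 360° × 5.4/29.531 = 65.8°, f₁ = (1 − cos θ₁)/2 = 0.295.
θ₂ = 360° × 23.2/29.531 = 282.8°, f₂ = (1 − cos θ₂)/2 = 0.389.
Change = f₂ − f₁ = +0.094 → +9 percentage points.

+9 pp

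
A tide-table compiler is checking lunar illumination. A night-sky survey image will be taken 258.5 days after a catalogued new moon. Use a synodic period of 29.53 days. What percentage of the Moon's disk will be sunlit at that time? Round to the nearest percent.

49%

258.5 d spans 8 complete synodic months (8 × 29.53 = 236.24 d) plus 22.26 d.
Phase angle: θ = 360°·(22.26 d)/(29.53 d) = 271.4°.
Illuminated fraction = (1 − cos 271.4°)/2 = (1 − 0.024)/2 ≈ 0.488, so 49%.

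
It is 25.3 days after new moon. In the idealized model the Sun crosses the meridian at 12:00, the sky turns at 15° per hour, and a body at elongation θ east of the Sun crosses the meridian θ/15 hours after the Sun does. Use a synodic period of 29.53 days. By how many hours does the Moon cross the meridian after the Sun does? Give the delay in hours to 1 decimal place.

20.6 h

Elongation θ = 360° × 25.3/29.53 ≈ 308.4°.
The Moon trails the Sun by θ/15 = 308.4/15 ≈ 20.56 hours.
So the Moon crosses the meridian 20.56 h after the Sun.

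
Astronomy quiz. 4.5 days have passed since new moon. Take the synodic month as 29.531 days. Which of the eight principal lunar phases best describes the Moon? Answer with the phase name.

waxing crescent

θ ≈ 360° × 4.5/29.531 = 55°, which falls in the waxing crescent sector.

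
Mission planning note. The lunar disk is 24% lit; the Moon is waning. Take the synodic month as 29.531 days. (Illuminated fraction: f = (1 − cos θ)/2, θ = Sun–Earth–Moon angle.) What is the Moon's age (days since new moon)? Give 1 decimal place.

24.7 days

From f = (1 − cos θ)/2: cos θ = 1 − 2×0.24 = 0.520; arccos → 58.7°.
A waning Moon lies in 180°–360°, so θ = 360° − 58.7° = 301.3°.
That fraction of the synodic month is 301.3/360 × 29.531 d ≈ 24.72 d.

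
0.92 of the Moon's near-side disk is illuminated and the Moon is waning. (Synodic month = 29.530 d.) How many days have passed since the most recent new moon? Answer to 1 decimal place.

From f = (1 − cos θ)/2: cos θ = 1 − 2×0.92 = -0.840; arccos → 147.1°.
Since the Moon is past full (waning), take the reflex angle: θ = 360° − 147.1° = 212.9°.
Age = 29.530 × 212.9°/360° ≈ 17.46 days.

17.5 days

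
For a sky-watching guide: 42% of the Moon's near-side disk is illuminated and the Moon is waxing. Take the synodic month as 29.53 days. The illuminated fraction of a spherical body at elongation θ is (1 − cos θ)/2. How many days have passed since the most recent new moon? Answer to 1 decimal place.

From f = (1 − cos θ)/2: cos θ = 1 − 2×0.42 = 0.160; arccos → 80.8°.
Before full moon the principal value applies: θ = 80.8°.
At 360°/29.53 d per day, 80.8° corresponds to 6.63 days.

6.6 days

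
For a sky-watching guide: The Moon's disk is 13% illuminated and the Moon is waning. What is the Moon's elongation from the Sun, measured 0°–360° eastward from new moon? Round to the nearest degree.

cos θ = 1 − 2f = 0.740, giving a principal value of 42.3°.
Waning ⇒ past full, so θ = 360° − 42.3° = 317.7°.

318°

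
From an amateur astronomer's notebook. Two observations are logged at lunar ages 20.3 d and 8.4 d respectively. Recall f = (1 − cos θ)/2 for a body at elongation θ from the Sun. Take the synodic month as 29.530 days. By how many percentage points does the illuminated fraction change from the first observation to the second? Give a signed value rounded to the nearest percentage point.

θ₁ = 360° × 20.3/29.530 = 247.5°, f₁ = (1 − cos θ₁)/2 = 0.692.
θ₂ = 360° × 8.4/29.530 = 102.4°, f₂ = (1 − cos θ₂)/2 = 0.607.
Change = f₂ − f₁ = -0.084 → -8 percentage points.

-8 pp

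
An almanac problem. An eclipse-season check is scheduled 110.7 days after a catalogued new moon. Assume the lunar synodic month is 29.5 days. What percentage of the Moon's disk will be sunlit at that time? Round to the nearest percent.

110.7 d spans 3 complete synodic months (3 × 29.5 = 88.50 d) plus 22.20 d.
The Moon has covered 22.20/29.5 of its cycle, so θ ≈ 360° × 22.20/29.5 = 270.9°.
cos 270.9° = 0.016, so f = (1 − 0.016)/2 = 0.492, so 49%.

49%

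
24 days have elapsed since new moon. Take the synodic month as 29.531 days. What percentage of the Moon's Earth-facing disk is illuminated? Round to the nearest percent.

31%

Elongation θ = 360° × 24/29.531 ≈ 292.6°.
cos 292.6° = 0.384, so f = (1 − 0.384)/2 = 0.308, so 31%.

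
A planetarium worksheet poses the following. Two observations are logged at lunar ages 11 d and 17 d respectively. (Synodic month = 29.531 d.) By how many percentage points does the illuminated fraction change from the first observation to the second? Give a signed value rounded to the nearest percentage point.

+10 pp

θ₁ = 360° × 11/29.531 = 134.1°, f₁ = (1 − cos θ₁)/2 = 0.848.
θ₂ = 360° × 17/29.531 = 207.2°, f₂ = (1 − cos θ₂)/2 = 0.945.
Change = f₂ − f₁ = +0.097 → +10 percentage points.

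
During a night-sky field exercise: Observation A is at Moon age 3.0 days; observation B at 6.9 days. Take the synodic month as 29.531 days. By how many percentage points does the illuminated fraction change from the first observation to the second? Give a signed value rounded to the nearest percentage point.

θ₁ = 360° × 3.0/29.531 = 36.6°, f₁ = (1 − cos θ₁)/2 = 0.098.
θ₂ = 360° × 6.9/29.531 = 84.1°, f₂ = (1 − cos θ₂)/2 = 0.449.
Change = f₂ − f₁ = +0.350 → +35 percentage points.

+35 pp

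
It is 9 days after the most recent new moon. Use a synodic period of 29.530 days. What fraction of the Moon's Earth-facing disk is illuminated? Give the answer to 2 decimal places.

0.67

Phase angle: θ = 360°·(9 d)/(29.530 d) = 109.7°.
cos 109.7° = (-0.337), so f = (1 − (-0.337))/2 = 0.669.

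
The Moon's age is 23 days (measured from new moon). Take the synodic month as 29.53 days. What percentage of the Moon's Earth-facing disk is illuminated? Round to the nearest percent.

Phase angle: θ = 360°·(23 d)/(29.53 d) = 280.4°.
cos 280.4° = 0.180, so f = (1 − 0.180)/2 = 0.410, so 41%.

41%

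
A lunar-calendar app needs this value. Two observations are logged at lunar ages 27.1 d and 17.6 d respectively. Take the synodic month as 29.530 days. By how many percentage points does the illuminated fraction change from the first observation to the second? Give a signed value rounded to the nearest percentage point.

First observation: θ = 360°·27.1/29.530 = 330.4°, so f = 0.065.
Second observation: θ = 214.6°, f = 0.912.
Δf = 0.912 − 0.065 = +0.846, i.e. +85 pp.

+85 pp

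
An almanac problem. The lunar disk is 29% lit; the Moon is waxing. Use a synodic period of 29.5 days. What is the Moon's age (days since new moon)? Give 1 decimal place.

5.3 days

From f = (1 − cos θ)/2: cos θ = 1 − 2×0.29 = 0.420; arccos → 65.2°.
Before full moon the principal value applies: θ = 65.2°.
At 360°/29.5 d per day, 65.2° corresponds to 5.34 days.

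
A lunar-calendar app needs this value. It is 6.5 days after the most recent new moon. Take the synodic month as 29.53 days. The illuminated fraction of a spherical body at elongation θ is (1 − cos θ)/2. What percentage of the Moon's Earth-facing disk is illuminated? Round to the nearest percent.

41%

The Moon has covered 6.5/29.53 of its cycle, so θ ≈ 360° × 6.5/29.53 = 79.2°.
Illuminated fraction = (1 − cos 79.2°)/2 = (1 − 0.187)/2 ≈ 0.407, so 41%.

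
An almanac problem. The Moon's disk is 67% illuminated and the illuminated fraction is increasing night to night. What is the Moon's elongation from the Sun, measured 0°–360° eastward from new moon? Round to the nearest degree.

cos θ = 1 − 2f = -0.340, giving a principal value of 109.9°.
Waxing ⇒ before full, so θ = 109.9°.

110°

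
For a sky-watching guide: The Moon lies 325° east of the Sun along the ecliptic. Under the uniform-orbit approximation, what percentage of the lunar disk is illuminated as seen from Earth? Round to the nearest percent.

9%

Half-versine of 325°: (1 − 0.819)/2 = 0.090, i.e. 9%.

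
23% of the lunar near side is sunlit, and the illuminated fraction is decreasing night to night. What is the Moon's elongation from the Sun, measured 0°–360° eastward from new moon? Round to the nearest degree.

Invert f = (1 − cos θ)/2 to get cos θ = 1 − 2(0.23) = 0.540, hence θ₀ = arccos 0.540 = 57.3°.
A waning Moon lies in 180°–360°, so θ = 360° − 57.3° = 302.7°.

303°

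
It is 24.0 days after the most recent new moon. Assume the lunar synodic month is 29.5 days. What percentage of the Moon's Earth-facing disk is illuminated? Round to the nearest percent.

31%

Phase angle: θ = 360°·(24.0 d)/(29.5 d) = 292.9°.
cos 292.9° = 0.389, so f = (1 − 0.389)/2 = 0.306, so 31%.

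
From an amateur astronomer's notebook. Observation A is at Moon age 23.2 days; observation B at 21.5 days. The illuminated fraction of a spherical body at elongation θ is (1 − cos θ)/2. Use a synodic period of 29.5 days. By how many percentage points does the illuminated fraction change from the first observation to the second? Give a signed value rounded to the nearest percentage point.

+18 pp

θ₁ = 360° × 23.2/29.5 = 283.1°, f₁ = (1 − cos θ₁)/2 = 0.387.
θ₂ = 360° × 21.5/29.5 = 262.4°, f₂ = (1 − cos θ₂)/2 = 0.566.
Change = f₂ − f₁ = +0.180 → +18 percentage points.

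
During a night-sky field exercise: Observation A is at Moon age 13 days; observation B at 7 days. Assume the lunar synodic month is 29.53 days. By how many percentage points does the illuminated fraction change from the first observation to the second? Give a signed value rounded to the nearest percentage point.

First observation: θ = 360°·13/29.53 = 158.5°, so f = 0.965.
Second observation: θ = 85.3°, f = 0.459.
Δf = 0.459 − 0.965 = -0.506, i.e. -51 pp.

-51 percentage points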